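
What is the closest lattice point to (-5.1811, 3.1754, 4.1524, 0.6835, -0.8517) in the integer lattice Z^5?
(-5, 3, 4, 1, -1)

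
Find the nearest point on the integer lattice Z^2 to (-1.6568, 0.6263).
(-2, 1)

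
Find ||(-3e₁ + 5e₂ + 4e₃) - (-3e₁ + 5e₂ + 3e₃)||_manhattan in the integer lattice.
1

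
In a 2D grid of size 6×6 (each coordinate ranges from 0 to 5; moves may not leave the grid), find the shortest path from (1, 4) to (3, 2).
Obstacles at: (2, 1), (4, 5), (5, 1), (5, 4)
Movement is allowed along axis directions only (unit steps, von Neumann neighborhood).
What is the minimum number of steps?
4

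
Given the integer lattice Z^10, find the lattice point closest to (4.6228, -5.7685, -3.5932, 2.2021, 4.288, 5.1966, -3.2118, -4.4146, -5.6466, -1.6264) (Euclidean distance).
(5, -6, -4, 2, 4, 5, -3, -4, -6, -2)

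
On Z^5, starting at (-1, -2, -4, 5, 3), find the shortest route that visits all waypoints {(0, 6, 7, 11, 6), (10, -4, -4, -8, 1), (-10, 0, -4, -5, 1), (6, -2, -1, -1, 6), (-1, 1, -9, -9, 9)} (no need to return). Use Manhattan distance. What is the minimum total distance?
135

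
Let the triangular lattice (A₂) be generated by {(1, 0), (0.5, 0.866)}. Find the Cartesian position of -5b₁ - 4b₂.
(-7, -3.464)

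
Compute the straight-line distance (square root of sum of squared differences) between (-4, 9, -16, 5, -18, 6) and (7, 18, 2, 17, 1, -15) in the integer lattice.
38.3667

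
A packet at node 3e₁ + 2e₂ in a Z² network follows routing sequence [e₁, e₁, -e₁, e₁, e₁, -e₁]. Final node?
(5, 2)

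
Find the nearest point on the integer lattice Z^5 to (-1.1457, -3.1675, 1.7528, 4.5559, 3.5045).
(-1, -3, 2, 5, 4)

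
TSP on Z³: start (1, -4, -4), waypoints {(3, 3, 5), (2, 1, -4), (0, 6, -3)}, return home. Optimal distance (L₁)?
44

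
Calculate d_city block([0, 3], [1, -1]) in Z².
5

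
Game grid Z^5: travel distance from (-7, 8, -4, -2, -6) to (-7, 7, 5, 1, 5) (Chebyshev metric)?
11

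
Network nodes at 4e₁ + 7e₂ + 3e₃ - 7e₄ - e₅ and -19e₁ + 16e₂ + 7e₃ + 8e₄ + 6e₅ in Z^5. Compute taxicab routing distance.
58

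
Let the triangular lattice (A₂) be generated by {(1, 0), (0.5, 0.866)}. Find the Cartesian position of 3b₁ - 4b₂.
(1, -3.464)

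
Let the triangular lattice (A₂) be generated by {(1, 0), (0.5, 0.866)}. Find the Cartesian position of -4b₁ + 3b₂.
(-2.5, 2.598)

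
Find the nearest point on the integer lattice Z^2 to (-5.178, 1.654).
(-5, 2)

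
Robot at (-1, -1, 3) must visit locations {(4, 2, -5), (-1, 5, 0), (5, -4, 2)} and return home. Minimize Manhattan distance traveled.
46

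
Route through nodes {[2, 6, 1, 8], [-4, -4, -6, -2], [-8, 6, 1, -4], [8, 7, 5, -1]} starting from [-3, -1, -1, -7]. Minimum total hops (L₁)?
79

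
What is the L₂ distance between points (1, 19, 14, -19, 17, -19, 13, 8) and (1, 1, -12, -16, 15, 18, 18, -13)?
53.3667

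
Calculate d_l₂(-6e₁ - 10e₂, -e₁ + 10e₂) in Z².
20.6155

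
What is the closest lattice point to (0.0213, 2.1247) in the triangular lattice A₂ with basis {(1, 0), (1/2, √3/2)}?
(0, 1.732)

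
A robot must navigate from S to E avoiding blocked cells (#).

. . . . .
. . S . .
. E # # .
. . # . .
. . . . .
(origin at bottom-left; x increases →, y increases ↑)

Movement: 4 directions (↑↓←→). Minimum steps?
2
(one shortest path: (2, 3) → (1, 3) → (1, 2))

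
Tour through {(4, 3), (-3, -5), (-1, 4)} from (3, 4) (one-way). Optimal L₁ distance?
19
(one optimal route: (3, 4) → (4, 3) → (-1, 4) → (-3, -5))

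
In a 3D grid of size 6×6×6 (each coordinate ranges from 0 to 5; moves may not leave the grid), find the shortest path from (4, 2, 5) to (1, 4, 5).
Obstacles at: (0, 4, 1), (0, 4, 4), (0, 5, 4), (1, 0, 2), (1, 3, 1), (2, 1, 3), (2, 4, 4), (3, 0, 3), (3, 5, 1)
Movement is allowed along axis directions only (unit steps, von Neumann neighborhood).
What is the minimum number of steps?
5
(one shortest path: (4, 2, 5) → (3, 2, 5) → (2, 2, 5) → (1, 2, 5) → (1, 3, 5) → (1, 4, 5))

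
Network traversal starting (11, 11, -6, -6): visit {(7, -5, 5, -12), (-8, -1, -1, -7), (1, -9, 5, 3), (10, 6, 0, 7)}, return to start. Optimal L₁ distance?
150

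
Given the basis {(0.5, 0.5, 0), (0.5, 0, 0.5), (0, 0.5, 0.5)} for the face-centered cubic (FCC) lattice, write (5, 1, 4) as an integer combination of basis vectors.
2b₁ + 8b₂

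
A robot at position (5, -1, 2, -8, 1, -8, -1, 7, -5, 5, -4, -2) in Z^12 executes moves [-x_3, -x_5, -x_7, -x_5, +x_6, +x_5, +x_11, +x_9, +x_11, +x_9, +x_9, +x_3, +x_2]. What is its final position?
(5, 0, 2, -8, 0, -7, -2, 7, -2, 5, -2, -2)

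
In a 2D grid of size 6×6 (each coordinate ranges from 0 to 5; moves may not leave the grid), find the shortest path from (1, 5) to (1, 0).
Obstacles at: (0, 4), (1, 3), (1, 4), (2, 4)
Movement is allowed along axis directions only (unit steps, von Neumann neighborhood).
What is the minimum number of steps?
9
(one shortest path: (1, 5) → (2, 5) → (3, 5) → (3, 4) → (3, 3) → (2, 3) → (2, 2) → (1, 2) → (1, 1) → (1, 0))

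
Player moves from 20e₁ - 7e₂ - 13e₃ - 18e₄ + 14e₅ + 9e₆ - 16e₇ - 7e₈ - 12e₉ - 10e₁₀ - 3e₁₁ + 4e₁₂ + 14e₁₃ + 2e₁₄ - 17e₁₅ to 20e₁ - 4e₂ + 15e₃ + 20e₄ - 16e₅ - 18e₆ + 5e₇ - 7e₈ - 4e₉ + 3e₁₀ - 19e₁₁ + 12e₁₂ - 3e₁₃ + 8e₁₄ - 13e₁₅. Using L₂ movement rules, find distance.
72.118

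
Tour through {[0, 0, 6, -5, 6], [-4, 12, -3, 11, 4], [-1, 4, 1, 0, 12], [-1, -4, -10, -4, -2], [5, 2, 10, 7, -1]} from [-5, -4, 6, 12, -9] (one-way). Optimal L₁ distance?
159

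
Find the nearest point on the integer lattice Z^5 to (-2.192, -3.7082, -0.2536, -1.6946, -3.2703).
(-2, -4, 0, -2, -3)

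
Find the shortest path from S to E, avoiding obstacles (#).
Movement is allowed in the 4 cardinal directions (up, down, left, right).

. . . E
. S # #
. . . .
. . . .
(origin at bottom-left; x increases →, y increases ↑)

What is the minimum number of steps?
3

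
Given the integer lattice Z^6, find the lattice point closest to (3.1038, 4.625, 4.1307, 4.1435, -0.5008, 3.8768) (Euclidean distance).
(3, 5, 4, 4, -1, 4)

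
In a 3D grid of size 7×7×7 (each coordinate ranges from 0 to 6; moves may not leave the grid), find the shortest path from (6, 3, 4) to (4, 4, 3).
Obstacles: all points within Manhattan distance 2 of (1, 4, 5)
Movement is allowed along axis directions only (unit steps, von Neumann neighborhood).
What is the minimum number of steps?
4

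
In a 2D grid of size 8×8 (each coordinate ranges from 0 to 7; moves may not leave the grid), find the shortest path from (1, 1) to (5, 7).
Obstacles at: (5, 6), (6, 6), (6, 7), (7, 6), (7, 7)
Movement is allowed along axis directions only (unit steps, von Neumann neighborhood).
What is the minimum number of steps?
10
(one shortest path: (1, 1) → (2, 1) → (3, 1) → (4, 1) → (4, 2) → (4, 3) → (4, 4) → (4, 5) → (4, 6) → (4, 7) → (5, 7))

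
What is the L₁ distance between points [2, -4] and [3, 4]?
9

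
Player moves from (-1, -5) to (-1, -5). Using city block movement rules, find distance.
0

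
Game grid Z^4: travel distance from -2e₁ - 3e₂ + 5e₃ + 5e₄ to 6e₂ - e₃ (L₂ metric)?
12.083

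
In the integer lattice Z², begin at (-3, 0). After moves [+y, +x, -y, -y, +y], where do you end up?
(-2, 0)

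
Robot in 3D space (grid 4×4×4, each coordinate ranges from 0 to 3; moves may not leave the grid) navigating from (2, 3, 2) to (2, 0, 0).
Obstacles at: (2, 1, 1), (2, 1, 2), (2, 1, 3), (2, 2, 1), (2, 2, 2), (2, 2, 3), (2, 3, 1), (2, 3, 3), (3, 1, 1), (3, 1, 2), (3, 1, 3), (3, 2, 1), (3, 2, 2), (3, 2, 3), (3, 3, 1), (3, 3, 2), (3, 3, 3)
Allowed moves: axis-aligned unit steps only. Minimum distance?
7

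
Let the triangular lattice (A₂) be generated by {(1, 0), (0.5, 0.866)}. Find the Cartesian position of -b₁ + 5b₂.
(1.5, 4.33)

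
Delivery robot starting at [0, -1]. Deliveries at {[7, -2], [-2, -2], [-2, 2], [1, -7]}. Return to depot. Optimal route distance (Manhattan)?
36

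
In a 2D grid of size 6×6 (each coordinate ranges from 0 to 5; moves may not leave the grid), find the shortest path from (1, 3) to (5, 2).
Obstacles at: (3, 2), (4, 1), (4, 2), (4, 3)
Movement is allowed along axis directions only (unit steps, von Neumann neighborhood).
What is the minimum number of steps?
7
(one shortest path: (1, 3) → (2, 3) → (3, 3) → (3, 4) → (4, 4) → (5, 4) → (5, 3) → (5, 2))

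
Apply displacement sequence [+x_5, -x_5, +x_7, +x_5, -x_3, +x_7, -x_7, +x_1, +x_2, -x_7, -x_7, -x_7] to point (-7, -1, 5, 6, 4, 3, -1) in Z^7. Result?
(-6, 0, 4, 6, 5, 3, -3)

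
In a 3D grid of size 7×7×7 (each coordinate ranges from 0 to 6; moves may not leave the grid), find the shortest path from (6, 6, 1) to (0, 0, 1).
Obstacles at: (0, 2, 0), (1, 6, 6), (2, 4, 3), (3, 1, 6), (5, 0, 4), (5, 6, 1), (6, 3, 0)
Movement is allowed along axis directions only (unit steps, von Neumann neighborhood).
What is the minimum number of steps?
12
(one shortest path: (6, 6, 1) → (6, 5, 1) → (5, 5, 1) → (4, 5, 1) → (3, 5, 1) → (2, 5, 1) → (1, 5, 1) → (0, 5, 1) → (0, 4, 1) → (0, 3, 1) → (0, 2, 1) → (0, 1, 1) → (0, 0, 1))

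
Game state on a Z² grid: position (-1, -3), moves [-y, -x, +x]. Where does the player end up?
(-1, -4)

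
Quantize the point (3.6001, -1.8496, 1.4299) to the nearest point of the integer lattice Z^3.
(4, -2, 1)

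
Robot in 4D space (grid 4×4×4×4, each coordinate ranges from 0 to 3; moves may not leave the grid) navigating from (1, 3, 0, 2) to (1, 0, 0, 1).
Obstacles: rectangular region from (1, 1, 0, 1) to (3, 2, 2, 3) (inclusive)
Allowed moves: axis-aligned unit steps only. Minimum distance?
6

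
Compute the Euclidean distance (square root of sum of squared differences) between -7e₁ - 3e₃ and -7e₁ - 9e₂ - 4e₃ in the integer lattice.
9.05539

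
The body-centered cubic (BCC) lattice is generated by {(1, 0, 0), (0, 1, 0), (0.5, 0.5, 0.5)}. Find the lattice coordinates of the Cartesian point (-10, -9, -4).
-6b₁ - 5b₂ - 8b₃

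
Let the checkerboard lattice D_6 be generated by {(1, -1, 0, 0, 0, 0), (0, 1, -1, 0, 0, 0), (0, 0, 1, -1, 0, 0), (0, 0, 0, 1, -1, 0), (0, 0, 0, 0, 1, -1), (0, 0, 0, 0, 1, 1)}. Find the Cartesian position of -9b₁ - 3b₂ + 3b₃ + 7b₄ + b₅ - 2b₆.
(-9, 6, 6, 4, -8, -3)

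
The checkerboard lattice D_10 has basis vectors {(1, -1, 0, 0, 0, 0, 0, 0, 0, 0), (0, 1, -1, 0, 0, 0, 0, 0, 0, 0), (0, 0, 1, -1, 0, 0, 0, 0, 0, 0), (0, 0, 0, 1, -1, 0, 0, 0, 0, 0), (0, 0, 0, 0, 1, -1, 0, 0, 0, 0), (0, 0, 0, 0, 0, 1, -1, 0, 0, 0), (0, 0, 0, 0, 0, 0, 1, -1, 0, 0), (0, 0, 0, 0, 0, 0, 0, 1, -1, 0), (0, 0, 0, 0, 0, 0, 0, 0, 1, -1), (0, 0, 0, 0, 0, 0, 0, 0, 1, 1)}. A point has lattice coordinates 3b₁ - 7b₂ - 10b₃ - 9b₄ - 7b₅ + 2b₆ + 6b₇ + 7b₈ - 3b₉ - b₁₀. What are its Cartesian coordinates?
(3, -10, -3, 1, 2, 9, 4, 1, -11, 2)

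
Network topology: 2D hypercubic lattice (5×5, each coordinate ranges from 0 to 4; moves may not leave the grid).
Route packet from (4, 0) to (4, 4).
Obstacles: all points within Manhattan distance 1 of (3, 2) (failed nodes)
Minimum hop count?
10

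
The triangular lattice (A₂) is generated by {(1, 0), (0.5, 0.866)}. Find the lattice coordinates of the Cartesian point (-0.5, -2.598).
b₁ - 3b₂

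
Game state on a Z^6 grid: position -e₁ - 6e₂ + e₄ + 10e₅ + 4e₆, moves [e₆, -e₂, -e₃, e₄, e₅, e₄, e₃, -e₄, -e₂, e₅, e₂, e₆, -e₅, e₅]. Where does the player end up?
(-1, -7, 0, 2, 12, 6)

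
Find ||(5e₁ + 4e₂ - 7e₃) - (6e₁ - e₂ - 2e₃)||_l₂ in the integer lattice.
7.14143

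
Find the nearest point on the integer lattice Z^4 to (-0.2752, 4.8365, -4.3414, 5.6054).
(0, 5, -4, 6)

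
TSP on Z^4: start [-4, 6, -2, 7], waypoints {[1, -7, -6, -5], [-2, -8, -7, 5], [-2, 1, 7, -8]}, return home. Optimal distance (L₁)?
96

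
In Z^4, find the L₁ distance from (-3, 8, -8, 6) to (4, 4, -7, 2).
16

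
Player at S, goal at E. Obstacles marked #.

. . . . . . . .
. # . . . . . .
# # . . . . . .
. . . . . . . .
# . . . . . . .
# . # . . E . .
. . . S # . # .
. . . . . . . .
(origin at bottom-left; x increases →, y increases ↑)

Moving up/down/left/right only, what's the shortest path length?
3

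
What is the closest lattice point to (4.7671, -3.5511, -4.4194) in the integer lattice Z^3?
(5, -4, -4)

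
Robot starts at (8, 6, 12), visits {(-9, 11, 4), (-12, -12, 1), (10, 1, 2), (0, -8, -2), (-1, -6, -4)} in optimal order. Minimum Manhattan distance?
94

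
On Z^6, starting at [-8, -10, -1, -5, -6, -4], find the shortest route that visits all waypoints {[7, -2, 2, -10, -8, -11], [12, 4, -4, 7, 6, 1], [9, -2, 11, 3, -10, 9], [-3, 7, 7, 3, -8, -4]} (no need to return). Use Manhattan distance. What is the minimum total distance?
176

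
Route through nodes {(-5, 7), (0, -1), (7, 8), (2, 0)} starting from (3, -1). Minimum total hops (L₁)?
31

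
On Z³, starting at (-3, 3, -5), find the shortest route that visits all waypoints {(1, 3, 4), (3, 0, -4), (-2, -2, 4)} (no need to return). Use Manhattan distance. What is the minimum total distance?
31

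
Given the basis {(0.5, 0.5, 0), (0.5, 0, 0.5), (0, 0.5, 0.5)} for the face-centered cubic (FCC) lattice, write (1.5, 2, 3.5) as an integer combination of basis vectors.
3b₂ + 4b₃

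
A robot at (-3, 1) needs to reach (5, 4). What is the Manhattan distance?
11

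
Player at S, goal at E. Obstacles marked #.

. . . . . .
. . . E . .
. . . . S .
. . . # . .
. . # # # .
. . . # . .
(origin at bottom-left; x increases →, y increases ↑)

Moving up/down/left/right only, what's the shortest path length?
2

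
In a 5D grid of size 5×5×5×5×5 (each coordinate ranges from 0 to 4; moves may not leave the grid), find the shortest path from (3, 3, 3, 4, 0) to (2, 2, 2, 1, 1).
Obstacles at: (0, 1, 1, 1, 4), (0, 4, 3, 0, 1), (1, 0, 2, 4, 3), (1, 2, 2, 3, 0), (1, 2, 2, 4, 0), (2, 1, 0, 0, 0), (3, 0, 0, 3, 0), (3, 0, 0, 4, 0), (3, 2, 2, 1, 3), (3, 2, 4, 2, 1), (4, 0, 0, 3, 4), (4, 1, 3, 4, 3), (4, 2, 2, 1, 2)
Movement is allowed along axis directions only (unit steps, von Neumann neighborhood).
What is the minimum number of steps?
7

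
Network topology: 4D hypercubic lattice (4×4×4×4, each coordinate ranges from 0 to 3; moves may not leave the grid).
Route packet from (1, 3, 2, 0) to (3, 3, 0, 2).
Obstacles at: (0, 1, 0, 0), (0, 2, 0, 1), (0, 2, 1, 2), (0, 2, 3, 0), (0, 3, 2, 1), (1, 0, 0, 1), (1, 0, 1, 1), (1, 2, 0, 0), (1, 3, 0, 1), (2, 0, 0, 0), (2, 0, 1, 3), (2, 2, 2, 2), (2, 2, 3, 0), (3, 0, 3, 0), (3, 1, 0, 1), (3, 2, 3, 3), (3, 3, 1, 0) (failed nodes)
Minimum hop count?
6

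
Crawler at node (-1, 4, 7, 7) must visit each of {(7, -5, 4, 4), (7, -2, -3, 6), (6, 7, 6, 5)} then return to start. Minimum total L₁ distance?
66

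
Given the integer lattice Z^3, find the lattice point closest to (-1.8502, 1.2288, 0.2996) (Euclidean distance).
(-2, 1, 0)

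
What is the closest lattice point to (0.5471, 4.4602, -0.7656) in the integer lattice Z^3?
(1, 4, -1)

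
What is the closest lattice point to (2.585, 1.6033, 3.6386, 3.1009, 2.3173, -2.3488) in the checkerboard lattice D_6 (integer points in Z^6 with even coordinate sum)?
(3, 2, 4, 3, 2, -2)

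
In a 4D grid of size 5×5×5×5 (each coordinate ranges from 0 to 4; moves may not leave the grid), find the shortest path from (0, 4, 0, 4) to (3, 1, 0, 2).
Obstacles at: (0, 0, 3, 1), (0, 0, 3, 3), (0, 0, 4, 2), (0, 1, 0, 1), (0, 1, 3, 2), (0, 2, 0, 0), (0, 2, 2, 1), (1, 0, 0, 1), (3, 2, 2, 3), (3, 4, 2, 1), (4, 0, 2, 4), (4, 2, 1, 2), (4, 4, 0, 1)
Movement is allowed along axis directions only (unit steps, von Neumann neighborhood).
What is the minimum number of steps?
8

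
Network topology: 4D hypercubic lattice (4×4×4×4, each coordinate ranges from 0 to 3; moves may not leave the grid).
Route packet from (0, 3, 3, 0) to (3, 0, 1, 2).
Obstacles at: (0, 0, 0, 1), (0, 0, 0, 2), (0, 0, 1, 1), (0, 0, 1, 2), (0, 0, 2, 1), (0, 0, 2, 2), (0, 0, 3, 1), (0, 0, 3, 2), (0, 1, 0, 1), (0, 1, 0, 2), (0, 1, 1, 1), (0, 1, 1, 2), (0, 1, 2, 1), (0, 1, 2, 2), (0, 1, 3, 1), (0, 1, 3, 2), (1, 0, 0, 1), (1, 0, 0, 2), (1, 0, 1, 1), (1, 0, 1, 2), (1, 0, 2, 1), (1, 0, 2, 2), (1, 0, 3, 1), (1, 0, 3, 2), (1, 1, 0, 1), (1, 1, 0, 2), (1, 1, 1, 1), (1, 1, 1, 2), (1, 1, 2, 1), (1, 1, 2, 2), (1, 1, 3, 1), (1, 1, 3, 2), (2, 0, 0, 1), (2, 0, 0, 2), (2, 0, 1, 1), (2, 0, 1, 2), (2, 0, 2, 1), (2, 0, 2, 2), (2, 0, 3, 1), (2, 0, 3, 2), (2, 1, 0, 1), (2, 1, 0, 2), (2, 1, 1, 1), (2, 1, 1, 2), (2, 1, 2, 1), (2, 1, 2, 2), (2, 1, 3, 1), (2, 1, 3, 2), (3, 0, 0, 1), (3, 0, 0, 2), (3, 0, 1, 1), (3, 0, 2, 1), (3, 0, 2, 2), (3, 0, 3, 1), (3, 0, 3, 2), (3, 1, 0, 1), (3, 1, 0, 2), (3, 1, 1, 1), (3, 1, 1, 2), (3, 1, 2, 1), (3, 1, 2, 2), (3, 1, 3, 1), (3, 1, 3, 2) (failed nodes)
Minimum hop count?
12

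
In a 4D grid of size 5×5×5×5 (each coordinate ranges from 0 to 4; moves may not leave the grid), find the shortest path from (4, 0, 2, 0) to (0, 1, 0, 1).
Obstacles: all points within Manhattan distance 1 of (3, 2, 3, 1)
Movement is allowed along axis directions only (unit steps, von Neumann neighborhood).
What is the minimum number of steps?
8
(one shortest path: (4, 0, 2, 0) → (3, 0, 2, 0) → (2, 0, 2, 0) → (1, 0, 2, 0) → (0, 0, 2, 0) → (0, 1, 2, 0) → (0, 1, 1, 0) → (0, 1, 0, 0) → (0, 1, 0, 1))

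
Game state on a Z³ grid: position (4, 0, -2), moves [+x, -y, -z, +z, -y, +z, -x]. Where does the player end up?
(4, -2, -1)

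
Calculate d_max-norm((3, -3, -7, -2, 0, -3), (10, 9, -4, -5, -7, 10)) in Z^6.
13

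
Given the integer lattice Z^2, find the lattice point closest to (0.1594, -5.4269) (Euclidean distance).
(0, -5)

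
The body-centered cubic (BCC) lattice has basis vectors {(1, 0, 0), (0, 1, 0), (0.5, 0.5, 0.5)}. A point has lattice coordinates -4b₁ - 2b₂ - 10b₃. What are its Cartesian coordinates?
(-9, -7, -5)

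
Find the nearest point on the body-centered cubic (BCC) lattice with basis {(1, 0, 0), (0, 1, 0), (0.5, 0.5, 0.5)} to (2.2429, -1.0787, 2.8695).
(2, -1, 3)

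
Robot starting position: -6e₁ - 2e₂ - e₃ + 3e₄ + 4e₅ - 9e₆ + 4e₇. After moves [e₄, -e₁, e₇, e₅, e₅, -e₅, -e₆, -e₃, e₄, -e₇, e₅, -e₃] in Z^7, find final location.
(-7, -2, -3, 5, 6, -10, 4)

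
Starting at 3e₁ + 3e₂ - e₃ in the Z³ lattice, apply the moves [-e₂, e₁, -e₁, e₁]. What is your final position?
(4, 2, -1)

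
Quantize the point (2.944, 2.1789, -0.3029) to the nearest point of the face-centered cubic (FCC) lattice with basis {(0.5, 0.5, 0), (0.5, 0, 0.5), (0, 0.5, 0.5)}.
(3, 2, 0)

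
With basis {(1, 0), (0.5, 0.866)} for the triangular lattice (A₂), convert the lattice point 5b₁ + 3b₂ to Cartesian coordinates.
(6.5, 2.598)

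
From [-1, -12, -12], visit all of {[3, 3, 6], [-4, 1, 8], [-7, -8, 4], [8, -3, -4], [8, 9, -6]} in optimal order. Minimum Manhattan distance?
88
(one optimal route: (-1, -12, -12) → (-7, -8, 4) → (-4, 1, 8) → (3, 3, 6) → (8, -3, -4) → (8, 9, -6))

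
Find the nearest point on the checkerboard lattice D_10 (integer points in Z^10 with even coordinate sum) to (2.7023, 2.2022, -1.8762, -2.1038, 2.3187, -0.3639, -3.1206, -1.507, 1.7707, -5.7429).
(3, 2, -2, -2, 2, 0, -3, -2, 2, -6)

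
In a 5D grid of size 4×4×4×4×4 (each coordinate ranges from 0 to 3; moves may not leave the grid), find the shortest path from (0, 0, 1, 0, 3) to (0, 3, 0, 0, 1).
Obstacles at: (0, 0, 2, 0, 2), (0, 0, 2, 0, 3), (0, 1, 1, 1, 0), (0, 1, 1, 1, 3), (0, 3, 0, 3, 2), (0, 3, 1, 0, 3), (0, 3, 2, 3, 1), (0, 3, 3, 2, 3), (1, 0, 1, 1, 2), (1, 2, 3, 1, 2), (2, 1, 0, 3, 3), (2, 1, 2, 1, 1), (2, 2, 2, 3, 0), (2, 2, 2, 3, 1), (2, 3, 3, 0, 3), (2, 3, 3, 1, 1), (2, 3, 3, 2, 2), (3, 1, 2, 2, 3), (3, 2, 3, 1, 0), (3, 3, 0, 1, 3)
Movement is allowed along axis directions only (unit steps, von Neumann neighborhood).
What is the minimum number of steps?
6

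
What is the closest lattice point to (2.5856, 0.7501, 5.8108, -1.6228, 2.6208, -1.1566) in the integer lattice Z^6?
(3, 1, 6, -2, 3, -1)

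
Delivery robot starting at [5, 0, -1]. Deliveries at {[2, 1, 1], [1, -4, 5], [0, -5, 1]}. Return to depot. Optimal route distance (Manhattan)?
34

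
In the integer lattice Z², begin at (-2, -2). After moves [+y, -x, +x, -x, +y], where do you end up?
(-3, 0)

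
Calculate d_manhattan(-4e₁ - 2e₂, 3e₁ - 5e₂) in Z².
10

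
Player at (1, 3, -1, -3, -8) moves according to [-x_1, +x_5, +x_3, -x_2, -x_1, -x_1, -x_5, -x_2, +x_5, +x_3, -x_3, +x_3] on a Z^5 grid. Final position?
(-2, 1, 1, -3, -7)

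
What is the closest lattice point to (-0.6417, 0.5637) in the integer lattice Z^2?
(-1, 1)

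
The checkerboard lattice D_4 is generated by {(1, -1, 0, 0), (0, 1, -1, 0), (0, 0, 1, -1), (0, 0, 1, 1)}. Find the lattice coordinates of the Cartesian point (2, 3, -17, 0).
2b₁ + 5b₂ - 6b₃ - 6b₄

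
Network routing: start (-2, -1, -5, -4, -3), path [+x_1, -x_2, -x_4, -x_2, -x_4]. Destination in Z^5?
(-1, -3, -5, -6, -3)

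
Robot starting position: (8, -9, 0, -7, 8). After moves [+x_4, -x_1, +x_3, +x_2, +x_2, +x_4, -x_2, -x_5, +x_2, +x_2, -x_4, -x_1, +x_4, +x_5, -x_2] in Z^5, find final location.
(6, -7, 1, -5, 8)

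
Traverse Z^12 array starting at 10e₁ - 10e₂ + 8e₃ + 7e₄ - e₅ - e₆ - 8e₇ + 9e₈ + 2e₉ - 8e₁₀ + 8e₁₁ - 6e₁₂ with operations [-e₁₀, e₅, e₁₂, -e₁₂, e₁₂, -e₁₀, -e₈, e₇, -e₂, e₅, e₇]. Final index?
(10, -11, 8, 7, 1, -1, -6, 8, 2, -10, 8, -5)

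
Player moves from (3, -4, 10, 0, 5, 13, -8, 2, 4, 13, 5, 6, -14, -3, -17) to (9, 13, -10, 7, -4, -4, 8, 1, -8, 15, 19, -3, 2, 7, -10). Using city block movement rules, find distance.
163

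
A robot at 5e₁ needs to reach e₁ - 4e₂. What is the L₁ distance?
8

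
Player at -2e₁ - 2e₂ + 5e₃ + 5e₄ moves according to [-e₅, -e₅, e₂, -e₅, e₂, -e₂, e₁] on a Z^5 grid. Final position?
(-1, -1, 5, 5, -3)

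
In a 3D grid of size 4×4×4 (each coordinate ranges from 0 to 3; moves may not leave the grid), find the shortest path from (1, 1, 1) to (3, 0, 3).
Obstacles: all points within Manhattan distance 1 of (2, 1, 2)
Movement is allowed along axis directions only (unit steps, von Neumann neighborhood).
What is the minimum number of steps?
5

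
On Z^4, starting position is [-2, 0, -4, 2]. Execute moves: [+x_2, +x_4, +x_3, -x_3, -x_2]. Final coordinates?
(-2, 0, -4, 3)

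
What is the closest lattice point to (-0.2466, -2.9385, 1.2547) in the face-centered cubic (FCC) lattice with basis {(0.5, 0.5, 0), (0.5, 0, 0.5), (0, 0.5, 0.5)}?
(-0.5, -3, 1.5)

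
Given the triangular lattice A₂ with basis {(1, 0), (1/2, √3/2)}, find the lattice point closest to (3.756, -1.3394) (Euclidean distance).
(4, -1.732)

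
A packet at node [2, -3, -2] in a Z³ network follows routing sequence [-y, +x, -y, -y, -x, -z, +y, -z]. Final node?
(2, -5, -4)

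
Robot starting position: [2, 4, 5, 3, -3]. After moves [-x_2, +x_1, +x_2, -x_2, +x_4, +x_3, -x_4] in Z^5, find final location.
(3, 3, 6, 3, -3)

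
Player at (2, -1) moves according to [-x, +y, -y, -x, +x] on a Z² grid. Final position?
(1, -1)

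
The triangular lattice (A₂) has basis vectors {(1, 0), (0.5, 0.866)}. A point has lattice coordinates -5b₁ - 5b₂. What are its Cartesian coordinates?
(-7.5, -4.33)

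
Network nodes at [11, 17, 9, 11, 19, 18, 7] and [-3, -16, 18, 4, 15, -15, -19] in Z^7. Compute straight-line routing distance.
56.5332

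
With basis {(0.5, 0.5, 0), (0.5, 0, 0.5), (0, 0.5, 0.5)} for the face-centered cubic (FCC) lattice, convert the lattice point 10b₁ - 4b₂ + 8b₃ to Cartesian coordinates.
(3, 9, 2)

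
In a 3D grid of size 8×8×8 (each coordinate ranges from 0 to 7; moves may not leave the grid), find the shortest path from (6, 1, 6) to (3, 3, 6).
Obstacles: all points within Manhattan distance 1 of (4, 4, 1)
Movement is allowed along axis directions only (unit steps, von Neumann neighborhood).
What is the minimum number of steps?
5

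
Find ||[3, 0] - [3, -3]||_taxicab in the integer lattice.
3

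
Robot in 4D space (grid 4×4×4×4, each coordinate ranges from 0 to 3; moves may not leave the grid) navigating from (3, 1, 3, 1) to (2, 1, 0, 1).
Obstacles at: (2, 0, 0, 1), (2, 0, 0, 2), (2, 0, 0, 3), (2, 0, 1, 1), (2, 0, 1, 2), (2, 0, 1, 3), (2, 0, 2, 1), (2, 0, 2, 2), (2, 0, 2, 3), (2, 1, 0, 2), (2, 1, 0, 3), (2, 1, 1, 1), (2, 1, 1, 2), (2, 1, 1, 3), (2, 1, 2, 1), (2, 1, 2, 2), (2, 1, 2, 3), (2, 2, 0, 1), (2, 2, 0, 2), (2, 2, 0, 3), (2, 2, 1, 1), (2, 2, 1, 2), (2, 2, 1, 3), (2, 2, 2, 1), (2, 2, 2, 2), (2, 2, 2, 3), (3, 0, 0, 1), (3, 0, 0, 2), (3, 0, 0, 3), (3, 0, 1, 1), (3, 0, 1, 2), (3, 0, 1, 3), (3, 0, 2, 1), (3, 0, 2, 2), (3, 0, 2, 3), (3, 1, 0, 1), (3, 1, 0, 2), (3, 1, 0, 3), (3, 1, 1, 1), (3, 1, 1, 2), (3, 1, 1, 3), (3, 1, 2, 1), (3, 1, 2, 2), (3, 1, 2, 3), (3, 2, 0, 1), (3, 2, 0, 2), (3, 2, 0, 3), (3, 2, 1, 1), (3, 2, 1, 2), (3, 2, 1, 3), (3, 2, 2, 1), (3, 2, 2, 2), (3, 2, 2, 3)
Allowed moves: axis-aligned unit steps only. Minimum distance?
6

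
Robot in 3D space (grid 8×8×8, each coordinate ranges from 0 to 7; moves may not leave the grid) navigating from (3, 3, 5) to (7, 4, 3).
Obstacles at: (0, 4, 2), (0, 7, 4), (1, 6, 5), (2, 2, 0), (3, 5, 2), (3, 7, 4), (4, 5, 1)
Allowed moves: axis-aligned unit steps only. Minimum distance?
7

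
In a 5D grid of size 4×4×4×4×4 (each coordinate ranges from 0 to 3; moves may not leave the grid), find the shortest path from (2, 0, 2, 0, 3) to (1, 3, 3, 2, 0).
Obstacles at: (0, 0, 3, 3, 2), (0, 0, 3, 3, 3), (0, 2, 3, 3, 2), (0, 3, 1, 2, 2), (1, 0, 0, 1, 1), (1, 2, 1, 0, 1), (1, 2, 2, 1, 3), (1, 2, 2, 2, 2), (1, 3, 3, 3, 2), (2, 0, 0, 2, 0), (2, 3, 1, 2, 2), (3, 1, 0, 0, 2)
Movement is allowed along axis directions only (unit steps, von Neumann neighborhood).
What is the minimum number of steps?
10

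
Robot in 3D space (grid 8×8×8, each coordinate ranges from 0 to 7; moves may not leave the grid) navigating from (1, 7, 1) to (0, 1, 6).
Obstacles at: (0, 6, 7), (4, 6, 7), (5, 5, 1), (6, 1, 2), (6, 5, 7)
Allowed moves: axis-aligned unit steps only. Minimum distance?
12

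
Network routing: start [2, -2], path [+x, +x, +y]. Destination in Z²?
(4, -1)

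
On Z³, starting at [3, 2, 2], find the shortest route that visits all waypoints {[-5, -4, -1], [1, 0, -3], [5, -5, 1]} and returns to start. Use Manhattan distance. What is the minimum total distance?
44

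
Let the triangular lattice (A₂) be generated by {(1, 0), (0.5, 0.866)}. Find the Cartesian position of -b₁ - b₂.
(-1.5, -0.866)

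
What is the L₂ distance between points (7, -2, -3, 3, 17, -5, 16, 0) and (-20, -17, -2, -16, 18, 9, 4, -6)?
41.1461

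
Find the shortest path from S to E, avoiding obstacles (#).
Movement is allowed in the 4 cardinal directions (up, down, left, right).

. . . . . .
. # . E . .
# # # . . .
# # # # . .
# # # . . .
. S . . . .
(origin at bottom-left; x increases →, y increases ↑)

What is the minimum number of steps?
8
(one shortest path: (1, 0) → (2, 0) → (3, 0) → (4, 0) → (4, 1) → (4, 2) → (4, 3) → (3, 3) → (3, 4))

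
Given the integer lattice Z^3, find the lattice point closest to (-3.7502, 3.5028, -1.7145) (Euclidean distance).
(-4, 4, -2)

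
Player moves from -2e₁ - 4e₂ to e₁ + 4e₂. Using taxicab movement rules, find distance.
11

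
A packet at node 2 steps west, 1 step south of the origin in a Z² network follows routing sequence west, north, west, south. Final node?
(-4, -1)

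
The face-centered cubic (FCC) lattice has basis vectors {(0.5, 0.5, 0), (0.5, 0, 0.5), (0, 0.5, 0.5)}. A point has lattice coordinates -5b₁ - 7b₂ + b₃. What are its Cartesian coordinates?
(-6, -2, -3)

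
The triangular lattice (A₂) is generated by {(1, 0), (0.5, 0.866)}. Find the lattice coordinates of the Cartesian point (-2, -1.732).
-b₁ - 2b₂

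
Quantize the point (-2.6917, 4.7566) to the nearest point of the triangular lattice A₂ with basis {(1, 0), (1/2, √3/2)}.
(-2.5, 4.33)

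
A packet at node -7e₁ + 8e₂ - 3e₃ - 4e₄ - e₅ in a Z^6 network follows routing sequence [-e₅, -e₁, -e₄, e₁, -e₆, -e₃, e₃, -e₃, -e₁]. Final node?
(-8, 8, -4, -5, -2, -1)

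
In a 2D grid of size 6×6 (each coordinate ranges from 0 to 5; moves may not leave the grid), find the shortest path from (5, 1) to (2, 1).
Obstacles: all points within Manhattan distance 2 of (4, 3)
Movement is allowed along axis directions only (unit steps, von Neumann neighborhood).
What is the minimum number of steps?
5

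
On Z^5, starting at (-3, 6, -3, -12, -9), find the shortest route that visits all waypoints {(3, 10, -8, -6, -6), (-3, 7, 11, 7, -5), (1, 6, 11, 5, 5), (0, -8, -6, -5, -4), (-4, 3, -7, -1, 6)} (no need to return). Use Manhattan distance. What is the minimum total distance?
130
(one optimal route: (-3, 6, -3, -12, -9) → (3, 10, -8, -6, -6) → (0, -8, -6, -5, -4) → (-4, 3, -7, -1, 6) → (1, 6, 11, 5, 5) → (-3, 7, 11, 7, -5))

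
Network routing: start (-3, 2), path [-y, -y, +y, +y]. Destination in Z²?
(-3, 2)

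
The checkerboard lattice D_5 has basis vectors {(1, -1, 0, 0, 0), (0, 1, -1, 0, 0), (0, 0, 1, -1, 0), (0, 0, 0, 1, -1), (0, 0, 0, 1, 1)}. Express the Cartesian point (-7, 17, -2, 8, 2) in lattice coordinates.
-7b₁ + 10b₂ + 8b₃ + 7b₄ + 9b₅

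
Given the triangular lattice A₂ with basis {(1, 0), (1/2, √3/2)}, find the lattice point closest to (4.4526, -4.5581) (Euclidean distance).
(4.5, -4.33)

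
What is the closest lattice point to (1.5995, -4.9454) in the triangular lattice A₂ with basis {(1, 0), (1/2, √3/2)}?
(2, -5.196)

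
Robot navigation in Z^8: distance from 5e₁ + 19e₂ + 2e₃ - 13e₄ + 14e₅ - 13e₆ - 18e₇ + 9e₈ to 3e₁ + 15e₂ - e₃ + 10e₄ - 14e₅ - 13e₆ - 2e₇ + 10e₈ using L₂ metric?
39.9875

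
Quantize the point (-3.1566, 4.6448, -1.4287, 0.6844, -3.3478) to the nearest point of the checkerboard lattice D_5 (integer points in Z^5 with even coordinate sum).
(-3, 5, -2, 1, -3)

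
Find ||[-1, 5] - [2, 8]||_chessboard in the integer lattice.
3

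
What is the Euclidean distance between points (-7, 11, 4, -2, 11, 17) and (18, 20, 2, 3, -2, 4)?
32.7567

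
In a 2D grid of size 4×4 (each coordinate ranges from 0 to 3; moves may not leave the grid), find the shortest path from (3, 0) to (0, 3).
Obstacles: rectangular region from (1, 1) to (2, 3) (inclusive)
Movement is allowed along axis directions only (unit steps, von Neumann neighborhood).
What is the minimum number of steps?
6
(one shortest path: (3, 0) → (2, 0) → (1, 0) → (0, 0) → (0, 1) → (0, 2) → (0, 3))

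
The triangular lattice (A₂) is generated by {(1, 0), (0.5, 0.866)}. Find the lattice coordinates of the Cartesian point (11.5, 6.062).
8b₁ + 7b₂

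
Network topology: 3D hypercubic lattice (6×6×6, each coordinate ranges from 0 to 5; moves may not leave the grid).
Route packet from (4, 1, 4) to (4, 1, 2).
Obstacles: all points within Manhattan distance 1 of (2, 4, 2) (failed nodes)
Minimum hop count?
2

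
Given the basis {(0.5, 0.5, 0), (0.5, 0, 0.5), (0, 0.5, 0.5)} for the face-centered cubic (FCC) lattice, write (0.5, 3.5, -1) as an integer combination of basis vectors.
5b₁ - 4b₂ + 2b₃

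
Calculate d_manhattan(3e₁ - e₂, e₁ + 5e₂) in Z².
8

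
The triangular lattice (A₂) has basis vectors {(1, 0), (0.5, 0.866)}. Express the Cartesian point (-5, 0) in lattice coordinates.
-5b₁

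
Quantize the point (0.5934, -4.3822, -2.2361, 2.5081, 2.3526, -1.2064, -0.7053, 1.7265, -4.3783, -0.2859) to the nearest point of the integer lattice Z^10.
(1, -4, -2, 3, 2, -1, -1, 2, -4, 0)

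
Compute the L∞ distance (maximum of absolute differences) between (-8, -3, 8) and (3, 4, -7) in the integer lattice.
15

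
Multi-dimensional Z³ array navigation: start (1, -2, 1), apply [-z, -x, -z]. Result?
(0, -2, -1)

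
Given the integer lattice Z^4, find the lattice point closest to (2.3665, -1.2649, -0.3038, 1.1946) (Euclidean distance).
(2, -1, 0, 1)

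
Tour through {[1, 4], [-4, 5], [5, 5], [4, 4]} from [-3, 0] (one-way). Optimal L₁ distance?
17
(one optimal route: (-3, 0) → (-4, 5) → (1, 4) → (4, 4) → (5, 5))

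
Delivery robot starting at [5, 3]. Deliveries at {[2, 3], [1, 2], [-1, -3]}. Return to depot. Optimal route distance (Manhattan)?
24
(one optimal route: (5, 3) → (2, 3) → (1, 2) → (-1, -3) → (5, 3))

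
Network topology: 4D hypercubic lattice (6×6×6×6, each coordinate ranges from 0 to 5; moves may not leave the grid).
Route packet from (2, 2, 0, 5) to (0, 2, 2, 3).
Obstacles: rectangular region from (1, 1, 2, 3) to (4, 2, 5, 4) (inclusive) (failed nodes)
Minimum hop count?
6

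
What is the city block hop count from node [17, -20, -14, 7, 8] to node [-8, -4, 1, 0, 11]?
66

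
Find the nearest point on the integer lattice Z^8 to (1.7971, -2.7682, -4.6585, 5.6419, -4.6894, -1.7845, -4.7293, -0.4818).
(2, -3, -5, 6, -5, -2, -5, 0)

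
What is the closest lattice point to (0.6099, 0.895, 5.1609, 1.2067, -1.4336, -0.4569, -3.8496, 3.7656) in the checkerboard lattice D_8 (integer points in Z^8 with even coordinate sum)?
(1, 1, 5, 1, -1, -1, -4, 4)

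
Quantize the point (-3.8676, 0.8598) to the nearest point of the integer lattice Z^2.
(-4, 1)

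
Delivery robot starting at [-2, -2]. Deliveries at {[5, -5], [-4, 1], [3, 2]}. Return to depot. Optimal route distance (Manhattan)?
32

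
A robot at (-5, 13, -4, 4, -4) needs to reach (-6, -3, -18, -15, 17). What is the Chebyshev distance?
21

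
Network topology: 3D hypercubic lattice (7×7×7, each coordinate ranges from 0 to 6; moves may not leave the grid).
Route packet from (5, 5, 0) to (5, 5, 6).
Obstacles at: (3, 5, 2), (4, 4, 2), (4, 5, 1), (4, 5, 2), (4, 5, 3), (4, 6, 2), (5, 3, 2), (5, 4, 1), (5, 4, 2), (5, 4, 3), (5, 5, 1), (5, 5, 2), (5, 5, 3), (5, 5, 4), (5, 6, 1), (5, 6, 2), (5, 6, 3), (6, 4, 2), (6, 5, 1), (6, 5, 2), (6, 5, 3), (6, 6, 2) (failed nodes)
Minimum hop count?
12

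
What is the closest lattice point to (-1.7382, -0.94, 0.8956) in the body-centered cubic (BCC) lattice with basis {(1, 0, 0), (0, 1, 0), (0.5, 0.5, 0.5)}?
(-2, -1, 1)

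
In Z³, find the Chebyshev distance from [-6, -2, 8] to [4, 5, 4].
10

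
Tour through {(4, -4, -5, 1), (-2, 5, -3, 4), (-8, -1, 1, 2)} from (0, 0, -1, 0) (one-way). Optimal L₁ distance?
51
(one optimal route: (0, 0, -1, 0) → (4, -4, -5, 1) → (-2, 5, -3, 4) → (-8, -1, 1, 2))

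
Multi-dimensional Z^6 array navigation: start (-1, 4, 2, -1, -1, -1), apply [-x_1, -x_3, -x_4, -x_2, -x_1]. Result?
(-3, 3, 1, -2, -1, -1)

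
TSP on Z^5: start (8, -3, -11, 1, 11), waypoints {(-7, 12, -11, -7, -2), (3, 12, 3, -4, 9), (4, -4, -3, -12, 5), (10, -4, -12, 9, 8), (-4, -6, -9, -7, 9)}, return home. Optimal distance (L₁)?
188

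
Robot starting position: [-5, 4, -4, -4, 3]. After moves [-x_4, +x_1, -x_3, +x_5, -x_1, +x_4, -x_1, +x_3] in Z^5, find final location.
(-6, 4, -4, -4, 4)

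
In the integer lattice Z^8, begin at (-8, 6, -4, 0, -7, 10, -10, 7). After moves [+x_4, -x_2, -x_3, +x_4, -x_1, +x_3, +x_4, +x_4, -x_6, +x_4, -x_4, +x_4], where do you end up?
(-9, 5, -4, 5, -7, 9, -10, 7)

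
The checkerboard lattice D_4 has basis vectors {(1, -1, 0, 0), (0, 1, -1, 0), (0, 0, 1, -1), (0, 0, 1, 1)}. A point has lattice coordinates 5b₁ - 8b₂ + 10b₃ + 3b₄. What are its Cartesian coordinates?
(5, -13, 21, -7)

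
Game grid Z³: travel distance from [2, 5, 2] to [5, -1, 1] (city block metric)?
10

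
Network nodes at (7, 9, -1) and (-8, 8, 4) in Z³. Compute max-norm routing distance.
15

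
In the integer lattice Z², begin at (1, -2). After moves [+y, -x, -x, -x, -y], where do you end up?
(-2, -2)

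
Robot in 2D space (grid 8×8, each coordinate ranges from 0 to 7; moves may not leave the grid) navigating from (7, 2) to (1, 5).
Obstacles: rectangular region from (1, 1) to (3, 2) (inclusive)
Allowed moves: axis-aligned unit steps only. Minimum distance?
9
(one shortest path: (7, 2) → (6, 2) → (5, 2) → (4, 2) → (4, 3) → (3, 3) → (2, 3) → (1, 3) → (1, 4) → (1, 5))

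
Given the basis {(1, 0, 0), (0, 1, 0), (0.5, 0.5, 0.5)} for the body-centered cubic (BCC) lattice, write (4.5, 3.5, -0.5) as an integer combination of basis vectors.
5b₁ + 4b₂ - b₃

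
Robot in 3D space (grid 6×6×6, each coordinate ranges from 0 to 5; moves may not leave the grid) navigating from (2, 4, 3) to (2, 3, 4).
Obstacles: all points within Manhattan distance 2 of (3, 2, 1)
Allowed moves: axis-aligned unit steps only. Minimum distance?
2
(one shortest path: (2, 4, 3) → (2, 3, 3) → (2, 3, 4))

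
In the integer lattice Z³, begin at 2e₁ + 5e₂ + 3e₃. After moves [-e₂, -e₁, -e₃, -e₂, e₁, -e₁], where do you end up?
(1, 3, 2)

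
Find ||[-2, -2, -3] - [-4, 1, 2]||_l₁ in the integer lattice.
10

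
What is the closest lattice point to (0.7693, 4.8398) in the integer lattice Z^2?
(1, 5)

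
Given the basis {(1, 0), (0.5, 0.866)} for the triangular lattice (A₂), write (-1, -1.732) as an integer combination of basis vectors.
-2b₂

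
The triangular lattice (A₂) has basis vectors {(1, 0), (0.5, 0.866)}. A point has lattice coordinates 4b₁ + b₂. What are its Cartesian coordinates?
(4.5, 0.866)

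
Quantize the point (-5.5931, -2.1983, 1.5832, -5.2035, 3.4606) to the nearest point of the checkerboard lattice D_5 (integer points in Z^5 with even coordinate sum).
(-6, -2, 2, -5, 3)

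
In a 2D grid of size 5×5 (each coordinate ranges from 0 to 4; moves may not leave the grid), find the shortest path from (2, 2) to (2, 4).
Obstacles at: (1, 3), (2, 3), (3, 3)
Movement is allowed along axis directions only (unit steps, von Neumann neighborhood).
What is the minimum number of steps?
6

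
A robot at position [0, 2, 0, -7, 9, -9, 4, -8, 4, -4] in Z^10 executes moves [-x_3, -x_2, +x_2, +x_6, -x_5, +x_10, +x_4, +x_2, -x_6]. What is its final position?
(0, 3, -1, -6, 8, -9, 4, -8, 4, -3)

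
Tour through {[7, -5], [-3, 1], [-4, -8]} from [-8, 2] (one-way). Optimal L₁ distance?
30
(one optimal route: (-8, 2) → (-3, 1) → (-4, -8) → (7, -5))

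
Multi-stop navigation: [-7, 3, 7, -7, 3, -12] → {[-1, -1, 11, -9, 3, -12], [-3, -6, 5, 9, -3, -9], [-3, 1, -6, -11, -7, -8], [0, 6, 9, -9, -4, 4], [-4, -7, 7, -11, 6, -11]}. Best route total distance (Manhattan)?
153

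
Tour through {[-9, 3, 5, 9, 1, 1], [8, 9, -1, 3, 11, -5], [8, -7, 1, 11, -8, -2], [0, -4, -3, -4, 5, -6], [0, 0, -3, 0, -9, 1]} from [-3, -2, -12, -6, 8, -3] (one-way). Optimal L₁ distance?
180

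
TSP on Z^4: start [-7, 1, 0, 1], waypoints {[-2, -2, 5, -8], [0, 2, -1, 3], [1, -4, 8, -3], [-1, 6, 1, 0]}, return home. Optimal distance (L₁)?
78
(one optimal route: (-7, 1, 0, 1) → (-2, -2, 5, -8) → (1, -4, 8, -3) → (-1, 6, 1, 0) → (0, 2, -1, 3) → (-7, 1, 0, 1))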